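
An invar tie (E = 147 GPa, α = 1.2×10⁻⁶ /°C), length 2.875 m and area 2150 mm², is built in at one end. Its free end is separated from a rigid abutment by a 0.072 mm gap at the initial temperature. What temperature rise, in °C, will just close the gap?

Contact occurs when the free expansion equals the gap: αΔT L = 0.072 mm.
So ΔT = g/(αL) = 0.072/(1.2×10⁻⁶ × 2875) = 20.87 °C.

ΔT ≈ 20.9 °C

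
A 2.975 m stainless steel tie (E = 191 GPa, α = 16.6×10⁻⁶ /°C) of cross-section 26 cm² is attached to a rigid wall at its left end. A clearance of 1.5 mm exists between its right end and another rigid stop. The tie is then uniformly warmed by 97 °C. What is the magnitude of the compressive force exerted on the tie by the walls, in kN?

P ≈ 549 kN

Unrestrained expansion: δ_free = αΔT L = 16.6×10⁻⁶ × 97 × 2975 = 4.79 mm.
The gap closes (δ_free > 1.5 mm) and the wall then resists a further 4.79 − 1.5 = 3.29 mm of expansion.
So σ = E(δ_free − g)/L = 191×10³ × 3.29/2975 = 211.2 MPa.
Force on the wall = σA = 211.2 × 2600 mm² = 549.2 kN.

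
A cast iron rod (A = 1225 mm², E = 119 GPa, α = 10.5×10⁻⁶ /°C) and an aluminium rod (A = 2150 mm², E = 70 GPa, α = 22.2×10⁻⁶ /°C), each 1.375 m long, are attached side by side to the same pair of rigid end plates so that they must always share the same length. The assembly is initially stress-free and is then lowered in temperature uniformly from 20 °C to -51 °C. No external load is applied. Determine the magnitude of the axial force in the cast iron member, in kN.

The aluminium has the larger α, so on cooling it would change length more than the cast iron if both were free. The rigid plates force a common final length, so the aluminium is put into tension and the cast iron into compression, with equal and opposite forces P (no external load).
Equating the net (thermal + elastic) strains gives |α₁ − α₂|·ΔT = P·[1/(A₁E₁) + 1/(A₂E₂)].
|α₁ − α₂|·ΔT = 11.7×10⁻⁶ × 71 = 0.0008307.
1/(A₁E₁) + 1/(A₂E₂) = 1/(1225×119×10³) + 1/(2150×70×10³) = 1.35×10⁻⁸ N⁻¹.
So P = 0.0008307 / 1.35×10⁻⁸ = 61.51 kN.

P ≈ 61.5 kN (compressive in the cast iron)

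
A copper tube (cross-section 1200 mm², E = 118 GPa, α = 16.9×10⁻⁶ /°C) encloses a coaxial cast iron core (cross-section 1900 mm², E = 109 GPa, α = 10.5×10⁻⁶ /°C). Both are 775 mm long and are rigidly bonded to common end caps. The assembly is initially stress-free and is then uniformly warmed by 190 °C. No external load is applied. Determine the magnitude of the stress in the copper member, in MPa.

σ ≈ 85.2 MPa (compressive)

The copper has the larger α, so on heating it would change length more than the cast iron if both were free. The rigid plates force a common final length, so the copper is put into compression and the cast iron into tension, with equal and opposite forces P (no external load).
Setting the final lengths equal and cancelling L: (α₁ − α₂)ΔT = P/(A₁E₁) + P/(A₂E₂).
|α₁ − α₂|·ΔT = 6.4×10⁻⁶ × 190 = 0.001216.
1/(A₁E₁) + 1/(A₂E₂) = 1/(1200×118×10³) + 1/(1900×109×10³) = 1.189×10⁻⁸ N⁻¹.
P = 0.001216 / 1.189×10⁻⁸ = 102300 N = 102.3 kN.
σ_{copper} = P/A₁ = 102300/1200 = 85.22 MPa, compressive.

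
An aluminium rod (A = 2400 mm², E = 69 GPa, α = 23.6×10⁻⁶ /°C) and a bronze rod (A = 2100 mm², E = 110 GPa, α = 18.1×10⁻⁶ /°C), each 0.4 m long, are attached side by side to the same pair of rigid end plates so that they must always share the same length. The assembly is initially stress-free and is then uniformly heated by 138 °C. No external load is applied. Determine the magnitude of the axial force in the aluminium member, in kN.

Equilibrium of a rigid end plate with no external load gives equal and opposite internal forces ±P in the two members. Since α_{aluminium} > α_{bronze}, heating drives the aluminium into compression and the bronze into tension.
Equating the net (thermal + elastic) strains gives |α₁ − α₂|·ΔT = P·[1/(A₁E₁) + 1/(A₂E₂)].
|α₁ − α₂|·ΔT = 5.5×10⁻⁶ × 138 = 0.000759.
1/(A₁E₁) + 1/(A₂E₂) = 1/(2400×69×10³) + 1/(2100×110×10³) = 1.037×10⁻⁸ N⁻¹.
P = 0.000759 / 1.037×10⁻⁸ = 73210 N = 73.21 kN.

P ≈ 73.2 kN (compressive in the aluminium)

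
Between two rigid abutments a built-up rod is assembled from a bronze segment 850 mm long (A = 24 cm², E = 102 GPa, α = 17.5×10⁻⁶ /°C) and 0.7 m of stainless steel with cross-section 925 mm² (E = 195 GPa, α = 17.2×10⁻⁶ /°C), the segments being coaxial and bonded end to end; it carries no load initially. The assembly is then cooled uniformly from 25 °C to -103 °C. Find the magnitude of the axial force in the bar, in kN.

P ≈ 469 kN (tensile)

Free thermal contraction of the whole bar: Σ αᵢΔT Lᵢ = 17.5×10⁻⁶×128×850 + 17.2×10⁻⁶×128×700 = 3.445 mm.
The rigid supports impose zero overall length change; the single axial force P common to all segments must satisfy P Σ Lᵢ/(AᵢEᵢ) = δ_free.
The series flexibility is Σ Lᵢ/(AᵢEᵢ) = 850/(2400×102×10³) + 700/(925×195×10³) = 7.353×10⁻⁶ mm/N.
P = 3.445 / 7.353×10⁻⁶ = 468500 N = 468.5 kN, tensile.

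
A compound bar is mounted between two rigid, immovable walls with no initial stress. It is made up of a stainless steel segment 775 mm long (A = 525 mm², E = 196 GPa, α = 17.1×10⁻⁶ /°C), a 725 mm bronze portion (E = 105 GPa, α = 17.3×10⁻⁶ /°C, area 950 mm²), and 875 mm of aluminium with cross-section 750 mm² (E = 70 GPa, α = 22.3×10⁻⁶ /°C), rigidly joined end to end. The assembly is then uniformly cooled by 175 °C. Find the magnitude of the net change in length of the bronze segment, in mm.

|ΔL| ≈ 0.364 mm

With the walls removed the bar would change length by δ_free = Σ αᵢΔT Lᵢ = 17.1×10⁻⁶×175×775 + 17.3×10⁻⁶×175×725 + 22.3×10⁻⁶×175×875 = 7.929 mm.
The rigid supports impose zero overall length change; the single axial force P common to all segments must satisfy P Σ Lᵢ/(AᵢEᵢ) = δ_free.
The series flexibility is Σ Lᵢ/(AᵢEᵢ) = 775/(525×196×10³) + 725/(950×105×10³) + 875/(750×70×10³) = 3.147×10⁻⁵ mm/N.
P = 7.929 / 3.147×10⁻⁵ = 252000 N = 252 kN, tensile.
For the bronze segment, free thermal change = 17.3×10⁻⁶×175×725 = 2.195 mm and elastic change from P = 252000×725/(950×105×10³) = 1.831 mm; these oppose, so the net change is 0.364 mm (segment shortens).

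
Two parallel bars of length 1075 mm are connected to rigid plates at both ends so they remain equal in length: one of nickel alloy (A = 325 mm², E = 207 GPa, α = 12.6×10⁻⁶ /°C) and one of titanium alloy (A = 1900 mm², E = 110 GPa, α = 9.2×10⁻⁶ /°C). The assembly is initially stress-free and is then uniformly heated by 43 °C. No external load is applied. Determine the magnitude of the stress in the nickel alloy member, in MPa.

The nickel alloy has the larger α, so on heating it would change length more than the titanium alloy if both were free. The rigid plates force a common final length, so the nickel alloy is put into compression and the titanium alloy into tension, with equal and opposite forces P (no external load).
Compatibility of the two members (thermal + elastic change equal): (α₁ − α₂)ΔT = P·[1/(A₁E₁) + 1/(A₂E₂)].
|α₁ − α₂|·ΔT = 3.4×10⁻⁶ × 43 = 0.0001462.
1/(A₁E₁) + 1/(A₂E₂) = 1/(325×207×10³) + 1/(1900×110×10³) = 1.965×10⁻⁸ N⁻¹.
So P = 0.0001462 / 1.965×10⁻⁸ = 7.441 kN.
σ_{nickel alloy} = P/A₁ = 7441/325 = 22.89 MPa, compressive.

σ ≈ 22.9 MPa (compressive)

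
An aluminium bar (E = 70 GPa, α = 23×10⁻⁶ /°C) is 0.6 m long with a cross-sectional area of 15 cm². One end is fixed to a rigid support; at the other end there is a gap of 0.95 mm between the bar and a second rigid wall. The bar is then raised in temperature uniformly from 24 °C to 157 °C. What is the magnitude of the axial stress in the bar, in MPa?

Unrestrained expansion: δ_free = αΔT L = 23×10⁻⁶ × 133 × 600 = 1.835 mm.
This exceeds the 0.95 mm gap, so the wall pushes back. The portion of expansion that must be recovered elastically is δ_free − gap = 1.835 − 0.95 = 0.8854 mm.
So σ = E(δ_free − g)/L = 70×10³ × 0.8854/600 = 103.3 MPa.

σ ≈ 103 MPa (compressive)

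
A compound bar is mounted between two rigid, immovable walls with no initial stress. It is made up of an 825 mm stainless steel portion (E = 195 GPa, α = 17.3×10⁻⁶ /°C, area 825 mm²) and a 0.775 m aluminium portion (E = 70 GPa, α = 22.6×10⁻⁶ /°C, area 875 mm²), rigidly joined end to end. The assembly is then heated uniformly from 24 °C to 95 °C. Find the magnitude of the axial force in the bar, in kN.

Free thermal expansion of the whole bar: Σ αᵢΔT Lᵢ = 17.3×10⁻⁶×71×825 + 22.6×10⁻⁶×71×775 = 2.257 mm.
The walls prevent any net length change, so an axial force P (same in every segment) develops. Compatibility: P · Σ Lᵢ/(AᵢEᵢ) = δ_free.
Σ Lᵢ/(AᵢEᵢ) = 825/(825×195×10³) + 775/(875×70×10³) = 1.778×10⁻⁵ mm/N.
So P = 2.257 / 1.778×10⁻⁵ = 126.9 kN, compressive.

P ≈ 127 kN (compressive)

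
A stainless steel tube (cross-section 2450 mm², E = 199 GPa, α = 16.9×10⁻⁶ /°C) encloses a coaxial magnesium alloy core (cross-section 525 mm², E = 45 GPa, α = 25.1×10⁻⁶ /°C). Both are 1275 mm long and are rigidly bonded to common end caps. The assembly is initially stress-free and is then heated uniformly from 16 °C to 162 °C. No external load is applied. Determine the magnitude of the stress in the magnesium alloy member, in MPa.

Equilibrium of a rigid end plate with no external load gives equal and opposite internal forces ±P in the two members. Since α_{magnesium alloy} > α_{stainless steel}, heating drives the magnesium alloy into compression and the stainless steel into tension.
Equating the net (thermal + elastic) strains gives |α₁ − α₂|·ΔT = P·[1/(A₁E₁) + 1/(A₂E₂)].
|α₁ − α₂|·ΔT = 8.2×10⁻⁶ × 146 = 0.001197.
1/(A₁E₁) + 1/(A₂E₂) = 1/(2450×199×10³) + 1/(525×45×10³) = 4.438×10⁻⁸ N⁻¹.
P = 0.001197 / 4.438×10⁻⁸ = 26980 N = 26.98 kN.
σ_{magnesium alloy} = P/A₂ = 26980/525 = 51.38 MPa, compressive.

σ ≈ 51.4 MPa (compressive)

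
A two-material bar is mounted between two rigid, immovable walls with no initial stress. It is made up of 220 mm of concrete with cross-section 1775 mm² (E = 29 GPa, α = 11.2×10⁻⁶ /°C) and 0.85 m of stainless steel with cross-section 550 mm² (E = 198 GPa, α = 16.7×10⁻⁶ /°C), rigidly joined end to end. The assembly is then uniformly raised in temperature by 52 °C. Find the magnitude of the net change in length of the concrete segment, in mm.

|ΔL| ≈ 0.178 mm

Free thermal expansion of the whole bar: Σ αᵢΔT Lᵢ = 11.2×10⁻⁶×52×220 + 16.7×10⁻⁶×52×850 = 0.8663 mm.
The walls prevent any net length change, so an axial force P (same in every segment) develops. Compatibility: P · Σ Lᵢ/(AᵢEᵢ) = δ_free.
Σ Lᵢ/(AᵢEᵢ) = 220/(1775×29×10³) + 850/(550×198×10³) = 1.208×10⁻⁵ mm/N.
Hence P = δ_free / Σ(L/AE) = 0.8663/1.208×10⁻⁵ = 71.72 kN (compressive).
For the concrete segment, free thermal change = 11.2×10⁻⁶×52×220 = 0.1281 mm and elastic change from P = 71720×220/(1775×29×10³) = 0.3065 mm; these oppose, so the net change is 0.178 mm (segment shortens).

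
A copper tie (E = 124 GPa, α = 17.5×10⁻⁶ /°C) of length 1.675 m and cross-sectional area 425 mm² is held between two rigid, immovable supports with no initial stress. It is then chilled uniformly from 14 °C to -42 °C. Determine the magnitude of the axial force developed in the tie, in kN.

Full restraint means ε = 0, so the stress is σ = EαΔT = 124×10³ × 17.5×10⁻⁶ × 56 = 121.5 MPa.
P = AEαΔT = 425 × 124×10³ × 17.5×10⁻⁶ × 56 = 51.65 kN (tensile).

P ≈ 51.6 kN (tensile)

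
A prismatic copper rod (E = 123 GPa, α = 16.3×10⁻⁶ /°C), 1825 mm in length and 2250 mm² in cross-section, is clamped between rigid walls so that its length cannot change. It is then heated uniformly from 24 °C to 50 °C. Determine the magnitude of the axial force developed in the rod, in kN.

P ≈ 117 kN (compressive)

With zero net strain, σ = E·αΔT = 123 GPa × 16.3×10⁻⁶ × 26 = 52.13 MPa.
Axial force P = σA = 52.13 × 2250 = 117300 N = 117.3 kN, compressive.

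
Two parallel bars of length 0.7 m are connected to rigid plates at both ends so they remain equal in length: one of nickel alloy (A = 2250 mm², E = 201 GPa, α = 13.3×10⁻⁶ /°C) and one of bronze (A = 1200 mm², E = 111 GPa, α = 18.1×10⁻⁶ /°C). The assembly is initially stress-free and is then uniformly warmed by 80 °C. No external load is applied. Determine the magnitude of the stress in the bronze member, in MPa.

σ ≈ 32.9 MPa (compressive)

Both members must finish at the same length. With the larger α, the bronze tends to over-expand; the plates restrain it, putting the bronze in compression and the nickel alloy in tension. With no external load the two internal forces are equal and opposite, magnitude P.
Setting the final lengths equal and cancelling L: (α₁ − α₂)ΔT = P/(A₁E₁) + P/(A₂E₂).
|α₁ − α₂|·ΔT = 4.8×10⁻⁶ × 80 = 0.000384.
1/(A₁E₁) + 1/(A₂E₂) = 1/(2250×201×10³) + 1/(1200×111×10³) = 9.719×10⁻⁹ N⁻¹.
P = 0.000384 / 9.719×10⁻⁹ = 39510 N = 39.51 kN.
σ_{bronze} = P/A₂ = 39510/1200 = 32.93 MPa, compressive.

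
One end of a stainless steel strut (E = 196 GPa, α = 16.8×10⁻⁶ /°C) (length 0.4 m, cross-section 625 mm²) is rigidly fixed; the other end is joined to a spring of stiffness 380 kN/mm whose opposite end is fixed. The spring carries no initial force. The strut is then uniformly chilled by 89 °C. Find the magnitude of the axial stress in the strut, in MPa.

σ ≈ 162 MPa (tensile)

If the spring were absent the strut would shorten by αΔT L = 16.8×10⁻⁶ × 89 × 400 = 0.5981 mm.
Let P be the tensile force in the spring. The strut extends elastically by PL/(AE) and the spring stretches by P/k; together these equal δ_free.
P [ L/(AE) + 1/k ] = δ_free → P [ 400/(625×196×10³) + 1/(380×10³) ] = 0.5981.
P = 0.5981 / 5.897×10⁻⁶ = 101400 N.
σ = P/A = 101400/625 = 162.3 MPa.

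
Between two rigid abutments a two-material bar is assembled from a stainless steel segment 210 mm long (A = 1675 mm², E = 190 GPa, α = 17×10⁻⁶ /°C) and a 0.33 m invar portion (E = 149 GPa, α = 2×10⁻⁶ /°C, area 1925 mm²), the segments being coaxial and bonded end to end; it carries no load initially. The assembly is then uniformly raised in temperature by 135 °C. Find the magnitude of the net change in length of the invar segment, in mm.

Free thermal expansion of the whole bar: Σ αᵢΔT Lᵢ = 17×10⁻⁶×135×210 + 2×10⁻⁶×135×330 = 0.5711 mm.
The rigid supports impose zero overall length change; the single axial force P common to all segments must satisfy P Σ Lᵢ/(AᵢEᵢ) = δ_free.
The series flexibility is Σ Lᵢ/(AᵢEᵢ) = 210/(1675×190×10³) + 330/(1925×149×10³) = 1.81×10⁻⁶ mm/N.
P = 0.5711 / 1.81×10⁻⁶ = 315400 N = 315.4 kN, compressive.
For the invar segment, free thermal change = 2×10⁻⁶×135×330 = 0.0891 mm and elastic change from P = 315400×330/(1925×149×10³) = 0.3629 mm; these oppose, so the net change is 0.274 mm (segment shortens).

|ΔL| ≈ 0.274 mm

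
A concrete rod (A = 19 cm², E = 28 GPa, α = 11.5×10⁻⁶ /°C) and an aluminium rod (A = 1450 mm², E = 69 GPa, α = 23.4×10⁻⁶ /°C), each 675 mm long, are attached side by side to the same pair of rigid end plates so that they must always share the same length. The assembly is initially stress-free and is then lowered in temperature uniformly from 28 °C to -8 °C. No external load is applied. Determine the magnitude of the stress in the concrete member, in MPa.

Both members must finish at the same length. With the larger α, the aluminium tends to over-contract; the plates restrain it, putting the aluminium in tension and the concrete in compression. With no external load the two internal forces are equal and opposite, magnitude P.
Setting the final lengths equal and cancelling L: (α₁ − α₂)ΔT = P/(A₁E₁) + P/(A₂E₂).
|α₁ − α₂|·ΔT = 11.9×10⁻⁶ × 36 = 0.0004284.
1/(A₁E₁) + 1/(A₂E₂) = 1/(1900×28×10³) + 1/(1450×69×10³) = 2.879×10⁻⁸ N⁻¹.
P = 0.0004284 / 2.879×10⁻⁸ = 14880 N = 14.88 kN.
σ_{concrete} = P/A₁ = 14880/1900 = 7.831 MPa, compressive.

σ ≈ 7.83 MPa (compressive)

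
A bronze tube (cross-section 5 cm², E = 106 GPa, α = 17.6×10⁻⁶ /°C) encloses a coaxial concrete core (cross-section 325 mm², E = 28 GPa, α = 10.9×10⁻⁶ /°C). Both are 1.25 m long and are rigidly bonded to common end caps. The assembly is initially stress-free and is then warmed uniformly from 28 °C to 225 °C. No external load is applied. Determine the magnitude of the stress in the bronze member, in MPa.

σ ≈ 20.5 MPa (compressive)

Both members must finish at the same length. With the larger α, the bronze tends to over-expand; the plates restrain it, putting the bronze in compression and the concrete in tension. With no external load the two internal forces are equal and opposite, magnitude P.
Setting the final lengths equal and cancelling L: (α₁ − α₂)ΔT = P/(A₁E₁) + P/(A₂E₂).
|α₁ − α₂|·ΔT = 6.7×10⁻⁶ × 197 = 0.00132.
1/(A₁E₁) + 1/(A₂E₂) = 1/(500×106×10³) + 1/(325×28×10³) = 1.288×10⁻⁷ N⁻¹.
P = 0.00132 / 1.288×10⁻⁷ = 10250 N = 10.25 kN.
σ_{bronze} = P/A₁ = 10250/500 = 20.5 MPa, compressive.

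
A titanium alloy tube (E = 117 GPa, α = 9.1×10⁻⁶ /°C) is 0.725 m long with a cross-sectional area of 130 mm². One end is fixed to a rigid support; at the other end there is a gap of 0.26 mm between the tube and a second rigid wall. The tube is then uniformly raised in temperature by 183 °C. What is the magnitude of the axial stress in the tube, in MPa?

If the wall were absent the tube would grow by αΔT L = 9.1×10⁻⁶ × 183 × 725 = 1.207 mm.
The gap closes (δ_free > 0.26 mm) and the wall then resists a further 1.207 − 0.26 = 0.9473 mm of expansion.
So σ = E(δ_free − g)/L = 117×10³ × 0.9473/725 = 152.9 MPa.

σ ≈ 153 MPa (compressive)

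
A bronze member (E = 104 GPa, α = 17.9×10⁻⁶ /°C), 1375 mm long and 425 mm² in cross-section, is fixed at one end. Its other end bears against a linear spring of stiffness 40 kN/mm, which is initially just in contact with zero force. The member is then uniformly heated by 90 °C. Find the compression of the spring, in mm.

δ ≈ 0.987 mm

The unrestrained thermal change is αΔT L = 17.9×10⁻⁶ × 90 × 1375 = 2.215 mm.
With a force P in the spring, the elastic change of the member is PL/(AE) and that of the spring is P/k; compatibility requires their sum to equal δ_free.
So P = δ_free / [L/(AE) + 1/k] = 2.215 / [ 1375/(425×104×10³) + 1/(40×10³) ].
P = 2.215 / 5.611×10⁻⁵ = 39480 N.
Spring compression = P/k = 39480/(40×10³) = 0.987 mm.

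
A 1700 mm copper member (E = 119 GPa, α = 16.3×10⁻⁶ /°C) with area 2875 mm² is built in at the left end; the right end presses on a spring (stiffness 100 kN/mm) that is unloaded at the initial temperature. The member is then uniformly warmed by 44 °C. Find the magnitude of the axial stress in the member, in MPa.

σ ≈ 28.3 MPa (compressive)

If the spring were absent the member would lengthen by αΔT L = 16.3×10⁻⁶ × 44 × 1700 = 1.219 mm.
With a force P in the spring, the elastic change of the member is PL/(AE) and that of the spring is P/k; compatibility requires their sum to equal δ_free.
So P = δ_free / [L/(AE) + 1/k] = 1.219 / [ 1700/(2875×119×10³) + 1/(100×10³) ].
P = 1.219 / 1.497×10⁻⁵ = 81450 N.
σ = P/A = 81450/2875 = 28.33 MPa.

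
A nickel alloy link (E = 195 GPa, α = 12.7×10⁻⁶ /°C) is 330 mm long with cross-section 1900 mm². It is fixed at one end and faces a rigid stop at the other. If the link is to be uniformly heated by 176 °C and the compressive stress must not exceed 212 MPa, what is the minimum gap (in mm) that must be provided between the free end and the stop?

g ≈ 0.379 mm

With no wall the link would lengthen by αΔT L = 12.7×10⁻⁶ × 176 × 330 = 0.7376 mm.
A stress of 212 MPa corresponds to the wall pushing the link back by σL/E = 212×330/(195×10³) = 0.3588 mm.
The gap must absorb the remainder: g_min = 0.7376 − 0.3588 = 0.3788 mm.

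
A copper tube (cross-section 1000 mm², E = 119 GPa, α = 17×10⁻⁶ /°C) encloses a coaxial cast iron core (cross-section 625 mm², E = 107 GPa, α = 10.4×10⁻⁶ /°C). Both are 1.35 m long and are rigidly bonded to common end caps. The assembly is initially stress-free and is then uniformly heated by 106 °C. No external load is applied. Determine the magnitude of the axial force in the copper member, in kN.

P ≈ 30 kN (compressive in the copper)

The copper has the larger α, so on heating it would change length more than the cast iron if both were free. The rigid plates force a common final length, so the copper is put into compression and the cast iron into tension, with equal and opposite forces P (no external load).
Setting the final lengths equal and cancelling L: (α₁ − α₂)ΔT = P/(A₁E₁) + P/(A₂E₂).
|α₁ − α₂|·ΔT = 6.6×10⁻⁶ × 106 = 0.0006996.
1/(A₁E₁) + 1/(A₂E₂) = 1/(1000×119×10³) + 1/(625×107×10³) = 2.336×10⁻⁸ N⁻¹.
P = 0.0006996 / 2.336×10⁻⁸ = 29950 N = 29.95 kN.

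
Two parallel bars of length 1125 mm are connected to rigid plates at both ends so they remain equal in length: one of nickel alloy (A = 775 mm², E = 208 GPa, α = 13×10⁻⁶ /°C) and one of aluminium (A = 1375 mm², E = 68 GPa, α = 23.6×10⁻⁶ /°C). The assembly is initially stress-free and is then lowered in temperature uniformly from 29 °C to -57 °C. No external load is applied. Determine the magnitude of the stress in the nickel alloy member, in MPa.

σ ≈ 69.6 MPa (compressive)

The aluminium has the larger α, so on cooling it would change length more than the nickel alloy if both were free. The rigid plates force a common final length, so the aluminium is put into tension and the nickel alloy into compression, with equal and opposite forces P (no external load).
Equating the net (thermal + elastic) strains gives |α₁ − α₂|·ΔT = P·[1/(A₁E₁) + 1/(A₂E₂)].
|α₁ − α₂|·ΔT = 10.6×10⁻⁶ × 86 = 0.0009116.
1/(A₁E₁) + 1/(A₂E₂) = 1/(775×208×10³) + 1/(1375×68×10³) = 1.69×10⁻⁸ N⁻¹.
P = 0.0009116 / 1.69×10⁻⁸ = 53950 N = 53.95 kN.
σ_{nickel alloy} = P/A₁ = 53950/775 = 69.61 MPa, compressive.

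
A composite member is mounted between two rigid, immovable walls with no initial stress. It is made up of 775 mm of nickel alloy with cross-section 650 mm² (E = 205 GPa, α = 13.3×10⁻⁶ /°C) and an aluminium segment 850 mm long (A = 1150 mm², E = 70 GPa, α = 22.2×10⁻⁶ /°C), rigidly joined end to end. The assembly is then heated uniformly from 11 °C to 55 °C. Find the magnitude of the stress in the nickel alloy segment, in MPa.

Free thermal expansion of the whole bar: Σ αᵢΔT Lᵢ = 13.3×10⁻⁶×44×775 + 22.2×10⁻⁶×44×850 = 1.284 mm.
Since the ends are fixed, an axial force P builds up, equal in every segment, with P · Σ Lᵢ/(AᵢEᵢ) = δ_free.
The series flexibility is Σ Lᵢ/(AᵢEᵢ) = 775/(650×205×10³) + 850/(1150×70×10³) = 1.638×10⁻⁵ mm/N.
Hence P = δ_free / Σ(L/AE) = 1.284/1.638×10⁻⁵ = 78.4 kN (compressive).
σ_{nickel alloy} = P / A = 78400 / 650 = 120.6 MPa.

σ ≈ 121 MPa (compressive)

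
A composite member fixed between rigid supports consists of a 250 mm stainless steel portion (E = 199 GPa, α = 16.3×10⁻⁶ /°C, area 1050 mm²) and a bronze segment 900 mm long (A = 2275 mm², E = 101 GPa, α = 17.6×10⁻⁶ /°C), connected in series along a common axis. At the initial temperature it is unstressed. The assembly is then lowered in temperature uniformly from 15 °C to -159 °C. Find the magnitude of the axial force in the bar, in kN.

If the supports were absent, the total length change would be Σ αᵢΔT Lᵢ = 16.3×10⁻⁶×174×250 + 17.6×10⁻⁶×174×900 = 3.465 mm.
The walls prevent any net length change, so an axial force P (same in every segment) develops. Compatibility: P · Σ Lᵢ/(AᵢEᵢ) = δ_free.
Σ Lᵢ/(AᵢEᵢ) = 250/(1050×199×10³) + 900/(2275×101×10³) = 5.113×10⁻⁶ mm/N.
P = 3.465 / 5.113×10⁻⁶ = 677700 N = 677.7 kN, tensile.

P ≈ 678 kN (tensile)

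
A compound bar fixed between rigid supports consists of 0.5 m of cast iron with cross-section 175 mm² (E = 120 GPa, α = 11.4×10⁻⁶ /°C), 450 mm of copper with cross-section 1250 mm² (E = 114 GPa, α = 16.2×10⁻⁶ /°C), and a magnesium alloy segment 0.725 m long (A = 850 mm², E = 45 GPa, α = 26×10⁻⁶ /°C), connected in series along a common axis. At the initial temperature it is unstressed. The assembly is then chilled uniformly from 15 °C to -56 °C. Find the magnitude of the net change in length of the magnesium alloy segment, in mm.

|ΔL| ≈ 0.405 mm

Free thermal contraction of the whole bar: Σ αᵢΔT Lᵢ = 11.4×10⁻⁶×71×500 + 16.2×10⁻⁶×71×450 + 26×10⁻⁶×71×725 = 2.261 mm.
The rigid supports impose zero overall length change; the single axial force P common to all segments must satisfy P Σ Lᵢ/(AᵢEᵢ) = δ_free.
Σ Lᵢ/(AᵢEᵢ) = 500/(175×120×10³) + 450/(1250×114×10³) + 725/(850×45×10³) = 4.592×10⁻⁵ mm/N.
So P = 2.261 / 4.592×10⁻⁵ = 49.23 kN, tensile.
For the magnesium alloy segment, free thermal change = 26×10⁻⁶×71×725 = 1.338 mm and elastic change from P = 49230×725/(850×45×10³) = 0.9331 mm; these oppose, so the net change is 0.405 mm (segment shortens).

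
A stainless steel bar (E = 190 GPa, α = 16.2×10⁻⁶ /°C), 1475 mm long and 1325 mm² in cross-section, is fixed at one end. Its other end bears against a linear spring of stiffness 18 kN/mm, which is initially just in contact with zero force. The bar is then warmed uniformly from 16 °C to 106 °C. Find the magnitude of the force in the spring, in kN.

The unrestrained thermal change is αΔT L = 16.2×10⁻⁶ × 90 × 1475 = 2.151 mm.
Let P be the compressive force at the spring. The bar shortens elastically by PL/(AE) and the spring compresses by P/k; together these equal δ_free.
P [ L/(AE) + 1/k ] = δ_free → P [ 1475/(1325×190×10³) + 1/(18×10³) ] = 2.151.
P = 2.151 / 6.141×10⁻⁵ = 35020 N.

P ≈ 35 kN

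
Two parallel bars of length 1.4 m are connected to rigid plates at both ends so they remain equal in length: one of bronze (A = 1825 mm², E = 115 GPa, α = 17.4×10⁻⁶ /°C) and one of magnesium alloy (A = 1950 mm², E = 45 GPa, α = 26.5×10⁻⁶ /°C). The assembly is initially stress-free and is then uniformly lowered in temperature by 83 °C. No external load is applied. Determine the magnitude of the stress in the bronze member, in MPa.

Both members must finish at the same length. With the larger α, the magnesium alloy tends to over-contract; the plates restrain it, putting the magnesium alloy in tension and the bronze in compression. With no external load the two internal forces are equal and opposite, magnitude P.
Setting the final lengths equal and cancelling L: (α₁ − α₂)ΔT = P/(A₁E₁) + P/(A₂E₂).
|α₁ − α₂|·ΔT = 9.1×10⁻⁶ × 83 = 0.0007553.
1/(A₁E₁) + 1/(A₂E₂) = 1/(1825×115×10³) + 1/(1950×45×10³) = 1.616×10⁻⁸ N⁻¹.
P = 0.0007553 / 1.616×10⁻⁸ = 46740 N = 46.74 kN.
σ_{bronze} = P/A₁ = 46740/1825 = 25.61 MPa, compressive.

σ ≈ 25.6 MPa (compressive)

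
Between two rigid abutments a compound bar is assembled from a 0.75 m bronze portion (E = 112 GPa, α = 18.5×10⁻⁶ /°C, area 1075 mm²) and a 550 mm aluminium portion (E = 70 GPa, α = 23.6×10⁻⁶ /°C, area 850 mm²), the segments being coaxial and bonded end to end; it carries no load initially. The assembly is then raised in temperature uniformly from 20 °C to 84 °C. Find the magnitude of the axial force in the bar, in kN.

With the walls removed the bar would change length by δ_free = Σ αᵢΔT Lᵢ = 18.5×10⁻⁶×64×750 + 23.6×10⁻⁶×64×550 = 1.719 mm.
The walls prevent any net length change, so an axial force P (same in every segment) develops. Compatibility: P · Σ Lᵢ/(AᵢEᵢ) = δ_free.
The series flexibility is Σ Lᵢ/(AᵢEᵢ) = 750/(1075×112×10³) + 550/(850×70×10³) = 1.547×10⁻⁵ mm/N.
So P = 1.719 / 1.547×10⁻⁵ = 111.1 kN, compressive.

P ≈ 111 kN (compressive)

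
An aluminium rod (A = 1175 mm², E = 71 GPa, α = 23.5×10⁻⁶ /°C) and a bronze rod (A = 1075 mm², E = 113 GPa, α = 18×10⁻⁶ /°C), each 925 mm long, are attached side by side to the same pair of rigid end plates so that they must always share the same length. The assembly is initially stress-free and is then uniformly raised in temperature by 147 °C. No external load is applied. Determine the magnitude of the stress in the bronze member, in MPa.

σ ≈ 37.2 MPa (tensile)

Equilibrium of a rigid end plate with no external load gives equal and opposite internal forces ±P in the two members. Since α_{aluminium} > α_{bronze}, heating drives the aluminium into compression and the bronze into tension.
Setting the final lengths equal and cancelling L: (α₁ − α₂)ΔT = P/(A₁E₁) + P/(A₂E₂).
|α₁ − α₂|·ΔT = 5.5×10⁻⁶ × 147 = 0.0008085.
1/(A₁E₁) + 1/(A₂E₂) = 1/(1175×71×10³) + 1/(1075×113×10³) = 2.022×10⁻⁸ N⁻¹.
P = 0.0008085 / 2.022×10⁻⁸ = 39990 N = 39.99 kN.
σ_{bronze} = P/A₂ = 39990/1075 = 37.2 MPa, tensile.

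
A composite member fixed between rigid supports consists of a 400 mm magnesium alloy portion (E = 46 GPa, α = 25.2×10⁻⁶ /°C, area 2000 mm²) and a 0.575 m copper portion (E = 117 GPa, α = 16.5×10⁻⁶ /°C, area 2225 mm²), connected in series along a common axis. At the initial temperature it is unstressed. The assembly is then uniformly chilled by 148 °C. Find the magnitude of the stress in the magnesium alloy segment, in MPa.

σ ≈ 221 MPa (tensile)

Free thermal contraction of the whole bar: Σ αᵢΔT Lᵢ = 25.2×10⁻⁶×148×400 + 16.5×10⁻⁶×148×575 = 2.896 mm.
Since the ends are fixed, an axial force P builds up, equal in every segment, with P · Σ Lᵢ/(AᵢEᵢ) = δ_free.
The series flexibility is Σ Lᵢ/(AᵢEᵢ) = 400/(2000×46×10³) + 575/(2225×117×10³) = 6.557×10⁻⁶ mm/N.
P = 2.896 / 6.557×10⁻⁶ = 441700 N = 441.7 kN, tensile.
σ_{magnesium alloy} = P / A = 441700 / 2000 = 220.8 MPa.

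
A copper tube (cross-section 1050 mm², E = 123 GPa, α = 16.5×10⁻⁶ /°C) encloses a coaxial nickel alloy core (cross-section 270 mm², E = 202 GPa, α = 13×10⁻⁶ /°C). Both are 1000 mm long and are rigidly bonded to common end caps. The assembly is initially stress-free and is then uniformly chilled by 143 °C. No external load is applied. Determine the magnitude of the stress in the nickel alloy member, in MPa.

Equilibrium of a rigid end plate with no external load gives equal and opposite internal forces ±P in the two members. Since α_{copper} > α_{nickel alloy}, cooling drives the copper into tension and the nickel alloy into compression.
Setting the final lengths equal and cancelling L: (α₁ − α₂)ΔT = P/(A₁E₁) + P/(A₂E₂).
|α₁ − α₂|·ΔT = 3.5×10⁻⁶ × 143 = 0.0005005.
1/(A₁E₁) + 1/(A₂E₂) = 1/(1050×123×10³) + 1/(270×202×10³) = 2.608×10⁻⁸ N⁻¹.
So P = 0.0005005 / 2.608×10⁻⁸ = 19.19 kN.
σ_{nickel alloy} = P/A₂ = 19190/270 = 71.08 MPa, compressive.

σ ≈ 71.1 MPa (compressive)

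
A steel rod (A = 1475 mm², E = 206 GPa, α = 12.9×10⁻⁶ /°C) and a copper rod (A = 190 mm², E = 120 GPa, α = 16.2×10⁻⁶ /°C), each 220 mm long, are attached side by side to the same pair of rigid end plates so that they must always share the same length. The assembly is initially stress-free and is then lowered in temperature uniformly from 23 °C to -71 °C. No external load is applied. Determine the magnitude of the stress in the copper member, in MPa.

σ ≈ 34.6 MPa (tensile)

Equilibrium of a rigid end plate with no external load gives equal and opposite internal forces ±P in the two members. Since α_{copper} > α_{steel}, cooling drives the copper into tension and the steel into compression.
Compatibility of the two members (thermal + elastic change equal): (α₁ − α₂)ΔT = P·[1/(A₁E₁) + 1/(A₂E₂)].
|α₁ − α₂|·ΔT = 3.3×10⁻⁶ × 94 = 0.0003102.
1/(A₁E₁) + 1/(A₂E₂) = 1/(1475×206×10³) + 1/(190×120×10³) = 4.715×10⁻⁸ N⁻¹.
P = 0.0003102 / 4.715×10⁻⁸ = 6579 N = 6.579 kN.
σ_{copper} = P/A₂ = 6579/190 = 34.63 MPa, tensile.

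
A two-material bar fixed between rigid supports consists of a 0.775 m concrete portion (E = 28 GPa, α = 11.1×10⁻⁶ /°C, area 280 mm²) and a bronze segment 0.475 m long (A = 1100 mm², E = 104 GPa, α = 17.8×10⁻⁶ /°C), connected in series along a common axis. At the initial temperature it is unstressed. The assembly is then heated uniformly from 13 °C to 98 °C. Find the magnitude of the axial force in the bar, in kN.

With the walls removed the bar would change length by δ_free = Σ αᵢΔT Lᵢ = 11.1×10⁻⁶×85×775 + 17.8×10⁻⁶×85×475 = 1.45 mm.
The walls prevent any net length change, so an axial force P (same in every segment) develops. Compatibility: P · Σ Lᵢ/(AᵢEᵢ) = δ_free.
The series flexibility is Σ Lᵢ/(AᵢEᵢ) = 775/(280×28×10³) + 475/(1100×104×10³) = 0.000103 mm/N.
P = 1.45 / 0.000103 = 14080 N = 14.08 kN, compressive.

P ≈ 14.1 kN (compressive)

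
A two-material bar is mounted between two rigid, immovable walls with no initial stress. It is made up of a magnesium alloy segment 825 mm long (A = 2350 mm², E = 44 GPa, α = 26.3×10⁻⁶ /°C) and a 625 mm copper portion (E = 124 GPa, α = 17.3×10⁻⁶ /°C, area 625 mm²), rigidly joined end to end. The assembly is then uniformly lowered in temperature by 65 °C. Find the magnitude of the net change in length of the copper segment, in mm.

|ΔL| ≈ 0.359 mm

If the supports were absent, the total length change would be Σ αᵢΔT Lᵢ = 26.3×10⁻⁶×65×825 + 17.3×10⁻⁶×65×625 = 2.113 mm.
Since the ends are fixed, an axial force P builds up, equal in every segment, with P · Σ Lᵢ/(AᵢEᵢ) = δ_free.
The series flexibility is Σ Lᵢ/(AᵢEᵢ) = 825/(2350×44×10³) + 625/(625×124×10³) = 1.604×10⁻⁵ mm/N.
Hence P = δ_free / Σ(L/AE) = 2.113/1.604×10⁻⁵ = 131.7 kN (tensile).
For the copper segment, free thermal change = 17.3×10⁻⁶×65×625 = 0.7028 mm and elastic change from P = 131700×625/(625×124×10³) = 1.062 mm; these oppose, so the net change is 0.359 mm (segment lengthens).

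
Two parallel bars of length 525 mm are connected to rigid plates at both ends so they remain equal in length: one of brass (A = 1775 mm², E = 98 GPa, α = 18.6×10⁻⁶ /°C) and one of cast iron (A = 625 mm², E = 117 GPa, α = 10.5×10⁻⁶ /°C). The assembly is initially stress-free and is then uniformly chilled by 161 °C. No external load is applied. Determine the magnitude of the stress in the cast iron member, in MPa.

σ ≈ 107 MPa (compressive)

Equilibrium of a rigid end plate with no external load gives equal and opposite internal forces ±P in the two members. Since α_{brass} > α_{cast iron}, cooling drives the brass into tension and the cast iron into compression.
Compatibility of the two members (thermal + elastic change equal): (α₁ − α₂)ΔT = P·[1/(A₁E₁) + 1/(A₂E₂)].
|α₁ − α₂|·ΔT = 8.1×10⁻⁶ × 161 = 0.001304.
1/(A₁E₁) + 1/(A₂E₂) = 1/(1775×98×10³) + 1/(625×117×10³) = 1.942×10⁻⁸ N⁻¹.
So P = 0.001304 / 1.942×10⁻⁸ = 67.14 kN.
σ_{cast iron} = P/A₂ = 67140/625 = 107.4 MPa, compressive.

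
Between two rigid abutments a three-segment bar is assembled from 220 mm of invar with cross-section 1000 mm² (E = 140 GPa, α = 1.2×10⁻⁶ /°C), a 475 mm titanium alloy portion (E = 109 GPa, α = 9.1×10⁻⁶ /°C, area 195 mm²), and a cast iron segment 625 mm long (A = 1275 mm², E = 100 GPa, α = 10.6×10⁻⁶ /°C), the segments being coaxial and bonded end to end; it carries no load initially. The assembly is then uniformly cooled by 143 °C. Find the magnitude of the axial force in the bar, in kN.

With the walls removed the bar would change length by δ_free = Σ αᵢΔT Lᵢ = 1.2×10⁻⁶×143×220 + 9.1×10⁻⁶×143×475 + 10.6×10⁻⁶×143×625 = 1.603 mm.
The walls prevent any net length change, so an axial force P (same in every segment) develops. Compatibility: P · Σ Lᵢ/(AᵢEᵢ) = δ_free.
The series flexibility is Σ Lᵢ/(AᵢEᵢ) = 220/(1000×140×10³) + 475/(195×109×10³) + 625/(1275×100×10³) = 2.882×10⁻⁵ mm/N.
Hence P = δ_free / Σ(L/AE) = 1.603/2.882×10⁻⁵ = 55.63 kN (tensile).

P ≈ 55.6 kN (tensile)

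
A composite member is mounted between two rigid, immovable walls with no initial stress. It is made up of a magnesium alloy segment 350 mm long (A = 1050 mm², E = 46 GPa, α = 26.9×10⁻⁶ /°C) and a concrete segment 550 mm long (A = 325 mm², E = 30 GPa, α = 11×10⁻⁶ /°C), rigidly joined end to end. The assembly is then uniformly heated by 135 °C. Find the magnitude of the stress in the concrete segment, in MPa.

If the supports were absent, the total length change would be Σ αᵢΔT Lᵢ = 26.9×10⁻⁶×135×350 + 11×10⁻⁶×135×550 = 2.088 mm.
The rigid supports impose zero overall length change; the single axial force P common to all segments must satisfy P Σ Lᵢ/(AᵢEᵢ) = δ_free.
Σ Lᵢ/(AᵢEᵢ) = 350/(1050×46×10³) + 550/(325×30×10³) = 6.366×10⁻⁵ mm/N.
P = 2.088 / 6.366×10⁻⁵ = 32800 N = 32.8 kN, compressive.
σ_{concrete} = P / A = 32800 / 325 = 100.9 MPa.

σ ≈ 101 MPa (compressive)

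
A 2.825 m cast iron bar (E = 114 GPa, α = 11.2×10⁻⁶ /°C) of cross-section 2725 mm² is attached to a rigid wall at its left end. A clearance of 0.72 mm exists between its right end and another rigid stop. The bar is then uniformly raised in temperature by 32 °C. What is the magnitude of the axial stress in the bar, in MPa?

σ ≈ 11.8 MPa (compressive)

Unrestrained expansion: δ_free = αΔT L = 11.2×10⁻⁶ × 32 × 2825 = 1.012 mm.
After closing the 0.72 mm clearance, 1.012 − 0.72 = 0.2925 mm of expansion remains to be suppressed by the wall.
Compatibility: PL/(AE) = 0.2925 mm, so σ = P/A = E × (0.2925/2825) = 11.8 MPa.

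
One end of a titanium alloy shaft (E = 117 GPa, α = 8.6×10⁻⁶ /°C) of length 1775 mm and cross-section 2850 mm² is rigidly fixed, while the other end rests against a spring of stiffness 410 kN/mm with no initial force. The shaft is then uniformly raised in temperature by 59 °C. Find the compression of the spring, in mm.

δ ≈ 0.283 mm

If the spring were absent the shaft would lengthen by αΔT L = 8.6×10⁻⁶ × 59 × 1775 = 0.9006 mm.
Let P be the compressive force at the spring. The shaft shortens elastically by PL/(AE) and the spring compresses by P/k; together these equal δ_free.
So P = δ_free / [L/(AE) + 1/k] = 0.9006 / [ 1775/(2850×117×10³) + 1/(410×10³) ].
P = 0.9006 / 7.762×10⁻⁶ = 116000 N.
Spring compression = P/k = 116000/(410×10³) = 0.283 mm.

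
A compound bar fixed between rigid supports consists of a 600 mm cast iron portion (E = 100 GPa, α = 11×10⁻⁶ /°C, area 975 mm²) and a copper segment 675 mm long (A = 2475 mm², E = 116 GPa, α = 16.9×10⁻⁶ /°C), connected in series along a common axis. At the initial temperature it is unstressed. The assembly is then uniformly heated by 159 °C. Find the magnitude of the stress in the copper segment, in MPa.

With the walls removed the bar would change length by δ_free = Σ αᵢΔT Lᵢ = 11×10⁻⁶×159×600 + 16.9×10⁻⁶×159×675 = 2.863 mm.
The walls prevent any net length change, so an axial force P (same in every segment) develops. Compatibility: P · Σ Lᵢ/(AᵢEᵢ) = δ_free.
Σ Lᵢ/(AᵢEᵢ) = 600/(975×100×10³) + 675/(2475×116×10³) = 8.505×10⁻⁶ mm/N.
P = 2.863 / 8.505×10⁻⁶ = 336700 N = 336.7 kN, compressive.
σ_{copper} = P / A = 336700 / 2475 = 136 MPa.

σ ≈ 136 MPa (compressive)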